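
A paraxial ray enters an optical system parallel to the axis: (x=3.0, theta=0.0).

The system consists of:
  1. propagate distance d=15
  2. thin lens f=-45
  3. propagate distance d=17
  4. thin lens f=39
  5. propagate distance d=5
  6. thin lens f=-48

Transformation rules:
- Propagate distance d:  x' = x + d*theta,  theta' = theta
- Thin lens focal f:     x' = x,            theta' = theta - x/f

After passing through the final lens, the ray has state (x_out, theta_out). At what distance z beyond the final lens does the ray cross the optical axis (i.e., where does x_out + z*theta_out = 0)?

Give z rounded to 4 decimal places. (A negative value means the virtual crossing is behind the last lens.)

Answer: -92.1968

Derivation:
Initial: x=3.0000 theta=0.0000
After 1 (propagate distance d=15): x=3.0000 theta=0.0000
After 2 (thin lens f=-45): x=3.0000 theta=1/15 (≈0.0667)
After 3 (propagate distance d=17): x=62/15 (≈4.1333) theta=1/15 (≈0.0667)
After 4 (thin lens f=39): x=62/15 (≈4.1333) theta=-23/585 (≈-0.0393)
After 5 (propagate distance d=5): x=2303/585 (≈3.9368) theta=-23/585 (≈-0.0393)
After 6 (thin lens f=-48): x=2303/585 (≈3.9368) theta=1199/28080 (≈0.0427)
z_focus = -x_out/theta_out = -(2303/585)/(1199/28080) = -110544/1199 ≈ -92.1968
Rounded to 4 decimal places: z = -92.1968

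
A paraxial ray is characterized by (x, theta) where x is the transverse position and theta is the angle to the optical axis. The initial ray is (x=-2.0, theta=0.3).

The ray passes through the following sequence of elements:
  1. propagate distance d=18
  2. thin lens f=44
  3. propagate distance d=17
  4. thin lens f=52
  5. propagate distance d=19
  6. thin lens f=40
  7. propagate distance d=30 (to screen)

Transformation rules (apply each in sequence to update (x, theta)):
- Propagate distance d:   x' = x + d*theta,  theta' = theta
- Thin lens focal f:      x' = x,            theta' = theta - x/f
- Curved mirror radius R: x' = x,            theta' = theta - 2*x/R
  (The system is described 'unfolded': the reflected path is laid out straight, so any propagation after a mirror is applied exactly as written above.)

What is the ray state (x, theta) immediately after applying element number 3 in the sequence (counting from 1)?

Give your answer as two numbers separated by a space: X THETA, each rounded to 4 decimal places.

Initial: x=-2.0000 theta=0.3000
After 1 (propagate distance d=18): x=3.4000 theta=0.3000
After 2 (thin lens f=44): x=3.4000 theta=49/220 (≈0.2227)
After 3 (propagate distance d=17): x=1581/220 (≈7.1864) theta=49/220 (≈0.2227)
Rounded to 4 decimal places: x = 7.1864, theta = 0.2227

Answer: 7.1864 0.2227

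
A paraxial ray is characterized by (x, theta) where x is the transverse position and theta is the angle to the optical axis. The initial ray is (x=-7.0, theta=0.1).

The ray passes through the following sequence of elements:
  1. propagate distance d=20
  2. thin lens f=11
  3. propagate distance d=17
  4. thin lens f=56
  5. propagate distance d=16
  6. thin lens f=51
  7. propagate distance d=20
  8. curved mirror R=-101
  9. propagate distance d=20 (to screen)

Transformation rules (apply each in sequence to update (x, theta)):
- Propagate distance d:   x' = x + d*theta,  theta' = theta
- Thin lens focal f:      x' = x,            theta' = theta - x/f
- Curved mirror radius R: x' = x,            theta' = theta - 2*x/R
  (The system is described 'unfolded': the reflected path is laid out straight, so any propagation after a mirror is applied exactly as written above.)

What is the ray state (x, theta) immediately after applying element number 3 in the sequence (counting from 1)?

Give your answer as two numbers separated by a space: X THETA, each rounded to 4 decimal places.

Answer: 4.4273 0.5545

Derivation:
Initial: x=-7.0000 theta=0.1000
After 1 (propagate distance d=20): x=-5.0000 theta=0.1000
After 2 (thin lens f=11): x=-5.0000 theta=61/110 (≈0.5545)
After 3 (propagate distance d=17): x=487/110 (≈4.4273) theta=61/110 (≈0.5545)
Rounded to 4 decimal places: x = 4.4273, theta = 0.5545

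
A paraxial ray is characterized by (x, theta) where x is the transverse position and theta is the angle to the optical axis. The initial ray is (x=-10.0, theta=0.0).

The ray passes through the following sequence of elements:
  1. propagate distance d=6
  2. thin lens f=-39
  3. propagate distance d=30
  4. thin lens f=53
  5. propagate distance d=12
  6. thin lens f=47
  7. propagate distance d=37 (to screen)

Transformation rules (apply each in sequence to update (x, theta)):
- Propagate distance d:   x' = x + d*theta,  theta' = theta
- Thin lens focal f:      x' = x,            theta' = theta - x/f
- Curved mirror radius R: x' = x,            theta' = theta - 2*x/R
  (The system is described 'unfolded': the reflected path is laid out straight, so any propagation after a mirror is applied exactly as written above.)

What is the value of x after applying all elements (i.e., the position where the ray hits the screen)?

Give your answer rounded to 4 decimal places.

Answer: -0.7026

Derivation:
Initial: x=-10.0000 theta=0.0000
After 1 (propagate distance d=6): x=-10.0000 theta=0.0000
After 2 (thin lens f=-39): x=-10.0000 theta=-10/39 (≈-0.2564)
After 3 (propagate distance d=30): x=-230/13 (≈-17.6923) theta=-10/39 (≈-0.2564)
After 4 (thin lens f=53): x=-230/13 (≈-17.6923) theta=160/2067 (≈0.0774)
After 5 (propagate distance d=12): x=-11550/689 (≈-16.7634) theta=160/2067 (≈0.0774)
After 6 (thin lens f=47): x=-11550/689 (≈-16.7634) theta=42170/97149 (≈0.4341)
After 7 (propagate distance d=37 (to screen)): x=-68260/97149 (≈-0.7026) theta=42170/97149 (≈0.4341)
Rounded to 4 decimal places: x = -0.7026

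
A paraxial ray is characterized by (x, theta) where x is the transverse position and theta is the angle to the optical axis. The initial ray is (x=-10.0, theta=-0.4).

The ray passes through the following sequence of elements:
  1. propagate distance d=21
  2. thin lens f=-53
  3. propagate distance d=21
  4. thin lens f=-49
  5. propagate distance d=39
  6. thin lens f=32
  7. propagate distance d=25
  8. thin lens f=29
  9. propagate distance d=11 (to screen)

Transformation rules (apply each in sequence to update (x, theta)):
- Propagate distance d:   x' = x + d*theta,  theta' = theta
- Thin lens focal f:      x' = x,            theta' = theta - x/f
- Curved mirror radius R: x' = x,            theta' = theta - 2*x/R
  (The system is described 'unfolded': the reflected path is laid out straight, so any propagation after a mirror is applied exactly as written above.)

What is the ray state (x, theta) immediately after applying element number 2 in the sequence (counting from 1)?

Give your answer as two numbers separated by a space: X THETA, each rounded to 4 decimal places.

Answer: -18.4000 -0.7472

Derivation:
Initial: x=-10.0000 theta=-0.4000
After 1 (propagate distance d=21): x=-18.4000 theta=-0.4000
After 2 (thin lens f=-53): x=-18.4000 theta=-198/265 (≈-0.7472)
Rounded to 4 decimal places: x = -18.4000, theta = -0.7472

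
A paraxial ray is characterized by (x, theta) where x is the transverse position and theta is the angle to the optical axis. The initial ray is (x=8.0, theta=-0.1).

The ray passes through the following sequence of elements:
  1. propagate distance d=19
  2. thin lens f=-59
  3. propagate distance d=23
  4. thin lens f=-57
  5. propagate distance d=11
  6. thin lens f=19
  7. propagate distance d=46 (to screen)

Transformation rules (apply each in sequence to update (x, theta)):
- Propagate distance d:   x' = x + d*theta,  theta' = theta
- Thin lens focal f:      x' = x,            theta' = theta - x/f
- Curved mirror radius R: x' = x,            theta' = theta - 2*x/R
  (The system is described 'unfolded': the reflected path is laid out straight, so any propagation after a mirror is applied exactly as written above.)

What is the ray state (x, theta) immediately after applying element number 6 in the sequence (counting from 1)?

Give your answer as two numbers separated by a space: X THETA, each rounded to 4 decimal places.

Initial: x=8.0000 theta=-0.1000
After 1 (propagate distance d=19): x=6.1000 theta=-0.1000
After 2 (thin lens f=-59): x=6.1000 theta=1/295 (≈0.0034)
After 3 (propagate distance d=23): x=729/118 (≈6.1780) theta=1/295 (≈0.0034)
After 4 (thin lens f=-57): x=729/118 (≈6.1780) theta=1253/11210 (≈0.1118)
After 5 (propagate distance d=11): x=41519/5605 (≈7.4075) theta=1253/11210 (≈0.1118)
After 6 (thin lens f=19): x=41519/5605 (≈7.4075) theta=-59231/212990 (≈-0.2781)
Rounded to 4 decimal places: x = 7.4075, theta = -0.2781

Answer: 7.4075 -0.2781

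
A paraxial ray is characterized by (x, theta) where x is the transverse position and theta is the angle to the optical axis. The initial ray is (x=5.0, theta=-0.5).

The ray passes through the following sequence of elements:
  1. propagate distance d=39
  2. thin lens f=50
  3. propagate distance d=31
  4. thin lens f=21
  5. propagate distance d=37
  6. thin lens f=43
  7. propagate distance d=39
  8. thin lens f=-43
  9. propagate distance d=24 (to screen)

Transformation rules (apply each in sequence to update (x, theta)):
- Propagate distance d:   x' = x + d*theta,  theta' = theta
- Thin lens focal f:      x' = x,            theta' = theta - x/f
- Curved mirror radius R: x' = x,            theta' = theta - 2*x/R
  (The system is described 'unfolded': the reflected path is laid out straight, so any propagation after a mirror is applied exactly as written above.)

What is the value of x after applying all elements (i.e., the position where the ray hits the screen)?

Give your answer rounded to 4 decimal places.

Initial: x=5.0000 theta=-0.5000
After 1 (propagate distance d=39): x=-14.5000 theta=-0.5000
After 2 (thin lens f=50): x=-14.5000 theta=-0.2100
After 3 (propagate distance d=31): x=-21.0100 theta=-0.2100
After 4 (thin lens f=21): x=-21.0100 theta=83/105 (≈0.7905)
After 5 (propagate distance d=37): x=17299/2100 (≈8.2376) theta=83/105 (≈0.7905)
After 6 (thin lens f=43): x=17299/2100 (≈8.2376) theta=18027/30100 (≈0.5989)
After 7 (propagate distance d=39): x=713254/22575 (≈31.5949) theta=18027/30100 (≈0.5989)
After 8 (thin lens f=-43): x=713254/22575 (≈31.5949) theta=5178499/3882900 (≈1.3337)
After 9 (propagate distance d=24 (to screen)): x=61740916/970725 (≈63.6029) theta=5178499/3882900 (≈1.3337)
Rounded to 4 decimal places: x = 63.6029

Answer: 63.6029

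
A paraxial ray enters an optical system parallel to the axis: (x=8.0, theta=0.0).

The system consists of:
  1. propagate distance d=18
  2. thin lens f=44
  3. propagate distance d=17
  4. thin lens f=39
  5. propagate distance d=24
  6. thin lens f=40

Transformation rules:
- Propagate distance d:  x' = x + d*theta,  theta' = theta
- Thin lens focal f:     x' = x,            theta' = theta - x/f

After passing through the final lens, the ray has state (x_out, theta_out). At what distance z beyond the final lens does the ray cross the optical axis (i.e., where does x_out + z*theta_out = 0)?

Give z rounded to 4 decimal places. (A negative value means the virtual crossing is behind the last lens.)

Answer: -10.0711

Derivation:
Initial: x=8.0000 theta=0.0000
After 1 (propagate distance d=18): x=8.0000 theta=0.0000
After 2 (thin lens f=44): x=8.0000 theta=-2/11 (≈-0.1818)
After 3 (propagate distance d=17): x=54/11 (≈4.9091) theta=-2/11 (≈-0.1818)
After 4 (thin lens f=39): x=54/11 (≈4.9091) theta=-4/13 (≈-0.3077)
After 5 (propagate distance d=24): x=-354/143 (≈-2.4755) theta=-4/13 (≈-0.3077)
After 6 (thin lens f=40): x=-354/143 (≈-2.4755) theta=-703/2860 (≈-0.2458)
z_focus = -x_out/theta_out = -(-354/143)/(-703/2860) = -7080/703 ≈ -10.0711
Rounded to 4 decimal places: z = -10.0711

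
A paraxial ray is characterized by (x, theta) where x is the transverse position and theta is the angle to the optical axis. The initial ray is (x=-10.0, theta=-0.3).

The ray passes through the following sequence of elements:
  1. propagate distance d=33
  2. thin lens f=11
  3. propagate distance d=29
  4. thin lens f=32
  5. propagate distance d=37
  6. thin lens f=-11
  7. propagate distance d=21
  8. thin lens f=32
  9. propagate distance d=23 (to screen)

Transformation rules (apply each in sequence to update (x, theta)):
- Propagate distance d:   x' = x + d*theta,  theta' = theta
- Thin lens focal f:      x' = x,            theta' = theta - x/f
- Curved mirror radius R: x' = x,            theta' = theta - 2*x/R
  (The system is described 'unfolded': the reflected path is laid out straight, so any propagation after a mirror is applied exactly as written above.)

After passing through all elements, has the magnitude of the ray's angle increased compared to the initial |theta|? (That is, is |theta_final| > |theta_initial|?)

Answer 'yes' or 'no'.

Answer: no

Derivation:
Initial: x=-10.0000 theta=-0.3000
After 1 (propagate distance d=33): x=-19.9000 theta=-0.3000
After 2 (thin lens f=11): x=-19.9000 theta=83/55 (≈1.5091)
After 3 (propagate distance d=29): x=525/22 (≈23.8636) theta=83/55 (≈1.5091)
After 4 (thin lens f=32): x=525/22 (≈23.8636) theta=2687/3520 (≈0.7634)
After 5 (propagate distance d=37): x=183419/3520 (≈52.1077) theta=2687/3520 (≈0.7634)
After 6 (thin lens f=-11): x=183419/3520 (≈52.1077) theta=13311/2420 (≈5.5004)
After 7 (propagate distance d=21): x=1298021/7744 (≈167.6163) theta=13311/2420 (≈5.5004)
After 8 (thin lens f=32): x=1298021/7744 (≈167.6163) theta=2687/10240 (≈0.2624)
After 9 (propagate distance d=23 (to screen)): x=215161281/1239040 (≈173.6516) theta=2687/10240 (≈0.2624)
|theta_initial|=0.3000 |theta_final|=2687/10240 (≈0.2624) -> not increased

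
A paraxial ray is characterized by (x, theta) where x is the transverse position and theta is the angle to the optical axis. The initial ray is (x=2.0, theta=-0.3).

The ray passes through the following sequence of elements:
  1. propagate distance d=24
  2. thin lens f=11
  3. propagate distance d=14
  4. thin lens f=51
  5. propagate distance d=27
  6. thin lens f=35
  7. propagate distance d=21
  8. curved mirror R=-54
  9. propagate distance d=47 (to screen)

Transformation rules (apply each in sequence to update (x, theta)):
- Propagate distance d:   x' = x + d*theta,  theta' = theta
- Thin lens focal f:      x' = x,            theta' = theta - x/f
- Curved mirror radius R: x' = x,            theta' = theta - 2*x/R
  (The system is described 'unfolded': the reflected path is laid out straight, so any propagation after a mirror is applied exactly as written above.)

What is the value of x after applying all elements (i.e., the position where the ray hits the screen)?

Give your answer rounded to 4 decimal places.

Initial: x=2.0000 theta=-0.3000
After 1 (propagate distance d=24): x=-5.2000 theta=-0.3000
After 2 (thin lens f=11): x=-5.2000 theta=19/110 (≈0.1727)
After 3 (propagate distance d=14): x=-153/55 (≈-2.7818) theta=19/110 (≈0.1727)
After 4 (thin lens f=51): x=-153/55 (≈-2.7818) theta=5/22 (≈0.2273)
After 5 (propagate distance d=27): x=369/110 (≈3.3545) theta=5/22 (≈0.2273)
After 6 (thin lens f=35): x=369/110 (≈3.3545) theta=23/175 (≈0.1314)
After 7 (propagate distance d=21): x=3363/550 (≈6.1145) theta=23/175 (≈0.1314)
After 8 (curved mirror R=-54): x=3363/550 (≈6.1145) theta=12401/34650 (≈0.3579)
After 9 (propagate distance d=47 (to screen)): x=397358/17325 (≈22.9355) theta=12401/34650 (≈0.3579)
Rounded to 4 decimal places: x = 22.9355

Answer: 22.9355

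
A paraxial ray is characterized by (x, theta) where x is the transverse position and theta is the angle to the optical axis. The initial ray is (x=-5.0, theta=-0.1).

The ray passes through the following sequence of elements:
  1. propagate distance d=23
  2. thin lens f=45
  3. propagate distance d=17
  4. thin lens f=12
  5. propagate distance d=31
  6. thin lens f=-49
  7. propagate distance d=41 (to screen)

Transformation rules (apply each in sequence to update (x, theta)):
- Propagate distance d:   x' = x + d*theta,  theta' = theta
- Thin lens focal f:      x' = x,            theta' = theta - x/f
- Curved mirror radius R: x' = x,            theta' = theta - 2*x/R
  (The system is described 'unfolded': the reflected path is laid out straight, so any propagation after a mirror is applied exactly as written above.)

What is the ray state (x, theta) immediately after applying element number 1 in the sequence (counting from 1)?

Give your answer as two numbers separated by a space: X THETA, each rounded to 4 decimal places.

Initial: x=-5.0000 theta=-0.1000
After 1 (propagate distance d=23): x=-7.3000 theta=-0.1000
Rounded to 4 decimal places: x = -7.3000, theta = -0.1000

Answer: -7.3000 -0.1000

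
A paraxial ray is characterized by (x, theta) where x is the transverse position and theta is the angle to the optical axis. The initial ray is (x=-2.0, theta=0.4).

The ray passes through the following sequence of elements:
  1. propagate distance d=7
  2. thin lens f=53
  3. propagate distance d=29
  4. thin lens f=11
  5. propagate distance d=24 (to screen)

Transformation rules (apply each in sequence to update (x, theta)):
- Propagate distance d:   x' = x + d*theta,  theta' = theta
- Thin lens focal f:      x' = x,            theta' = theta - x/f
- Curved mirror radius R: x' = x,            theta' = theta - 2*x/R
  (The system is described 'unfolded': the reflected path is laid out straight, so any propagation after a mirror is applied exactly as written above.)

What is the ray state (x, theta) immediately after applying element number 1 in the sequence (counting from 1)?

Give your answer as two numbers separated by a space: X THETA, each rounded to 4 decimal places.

Initial: x=-2.0000 theta=0.4000
After 1 (propagate distance d=7): x=0.8000 theta=0.4000
Rounded to 4 decimal places: x = 0.8000, theta = 0.4000

Answer: 0.8000 0.4000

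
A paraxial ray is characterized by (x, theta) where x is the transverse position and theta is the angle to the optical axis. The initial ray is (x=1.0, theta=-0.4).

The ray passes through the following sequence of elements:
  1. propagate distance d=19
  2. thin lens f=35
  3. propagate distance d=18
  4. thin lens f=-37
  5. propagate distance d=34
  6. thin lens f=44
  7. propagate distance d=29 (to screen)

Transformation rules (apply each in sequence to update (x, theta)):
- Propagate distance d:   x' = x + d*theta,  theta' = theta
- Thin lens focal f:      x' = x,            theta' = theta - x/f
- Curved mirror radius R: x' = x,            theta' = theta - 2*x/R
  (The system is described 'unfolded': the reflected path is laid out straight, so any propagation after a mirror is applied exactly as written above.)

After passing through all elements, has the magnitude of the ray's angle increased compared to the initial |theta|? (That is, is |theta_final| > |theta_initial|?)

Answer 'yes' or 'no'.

Initial: x=1.0000 theta=-0.4000
After 1 (propagate distance d=19): x=-6.6000 theta=-0.4000
After 2 (thin lens f=35): x=-6.6000 theta=-37/175 (≈-0.2114)
After 3 (propagate distance d=18): x=-1821/175 (≈-10.4057) theta=-37/175 (≈-0.2114)
After 4 (thin lens f=-37): x=-1821/175 (≈-10.4057) theta=-638/1295 (≈-0.4927)
After 5 (propagate distance d=34): x=-175837/6475 (≈-27.1563) theta=-638/1295 (≈-0.4927)
After 6 (thin lens f=44): x=-175837/6475 (≈-27.1563) theta=35477/284900 (≈0.1245)
After 7 (propagate distance d=29 (to screen)): x=-191657/8140 (≈-23.5451) theta=35477/284900 (≈0.1245)
|theta_initial|=0.4000 |theta_final|=35477/284900 (≈0.1245) -> not increased

Answer: no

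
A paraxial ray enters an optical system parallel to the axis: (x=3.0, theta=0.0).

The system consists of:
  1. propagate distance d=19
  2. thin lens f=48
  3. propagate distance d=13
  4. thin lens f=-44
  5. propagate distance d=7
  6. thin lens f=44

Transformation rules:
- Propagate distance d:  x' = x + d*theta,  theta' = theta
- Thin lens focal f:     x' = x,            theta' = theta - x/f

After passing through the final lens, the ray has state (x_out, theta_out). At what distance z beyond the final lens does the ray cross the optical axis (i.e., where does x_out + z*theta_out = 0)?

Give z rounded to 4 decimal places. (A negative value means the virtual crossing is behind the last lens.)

Answer: 34.6973

Derivation:
Initial: x=3.0000 theta=0.0000
After 1 (propagate distance d=19): x=3.0000 theta=0.0000
After 2 (thin lens f=48): x=3.0000 theta=-0.0625
After 3 (propagate distance d=13): x=2.1875 theta=-0.0625
After 4 (thin lens f=-44): x=2.1875 theta=-9/704 (≈-0.0128)
After 5 (propagate distance d=7): x=1477/704 (≈2.0980) theta=-9/704 (≈-0.0128)
After 6 (thin lens f=44): x=1477/704 (≈2.0980) theta=-1873/30976 (≈-0.0605)
z_focus = -x_out/theta_out = -(1477/704)/(-1873/30976) = 64988/1873 ≈ 34.6973
Rounded to 4 decimal places: z = 34.6973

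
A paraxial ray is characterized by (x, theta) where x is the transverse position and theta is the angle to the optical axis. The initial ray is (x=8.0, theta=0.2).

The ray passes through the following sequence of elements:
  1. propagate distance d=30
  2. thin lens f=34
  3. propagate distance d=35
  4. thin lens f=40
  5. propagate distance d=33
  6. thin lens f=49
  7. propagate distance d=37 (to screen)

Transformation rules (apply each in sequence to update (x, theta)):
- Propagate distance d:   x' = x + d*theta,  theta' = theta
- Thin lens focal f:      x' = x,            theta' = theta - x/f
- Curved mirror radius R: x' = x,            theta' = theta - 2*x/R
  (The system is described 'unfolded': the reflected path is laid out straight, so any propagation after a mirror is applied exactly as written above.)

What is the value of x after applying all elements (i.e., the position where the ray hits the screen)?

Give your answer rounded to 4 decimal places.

Answer: -15.3585

Derivation:
Initial: x=8.0000 theta=0.2000
After 1 (propagate distance d=30): x=14.0000 theta=0.2000
After 2 (thin lens f=34): x=14.0000 theta=-18/85 (≈-0.2118)
After 3 (propagate distance d=35): x=112/17 (≈6.5882) theta=-18/85 (≈-0.2118)
After 4 (thin lens f=40): x=112/17 (≈6.5882) theta=-32/85 (≈-0.3765)
After 5 (propagate distance d=33): x=-496/85 (≈-5.8353) theta=-32/85 (≈-0.3765)
After 6 (thin lens f=49): x=-496/85 (≈-5.8353) theta=-1072/4165 (≈-0.2574)
After 7 (propagate distance d=37 (to screen)): x=-63968/4165 (≈-15.3585) theta=-1072/4165 (≈-0.2574)
Rounded to 4 decimal places: x = -15.3585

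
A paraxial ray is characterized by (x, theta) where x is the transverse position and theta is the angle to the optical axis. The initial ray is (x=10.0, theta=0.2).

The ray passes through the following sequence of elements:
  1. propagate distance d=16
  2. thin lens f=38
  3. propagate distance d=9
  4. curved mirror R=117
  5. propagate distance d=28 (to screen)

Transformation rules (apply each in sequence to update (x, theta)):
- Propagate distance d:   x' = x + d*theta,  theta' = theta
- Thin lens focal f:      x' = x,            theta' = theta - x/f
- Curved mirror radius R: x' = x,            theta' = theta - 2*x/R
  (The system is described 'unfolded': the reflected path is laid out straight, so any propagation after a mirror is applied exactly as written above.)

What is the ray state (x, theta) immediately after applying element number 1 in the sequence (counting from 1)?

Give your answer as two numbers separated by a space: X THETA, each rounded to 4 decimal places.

Answer: 13.2000 0.2000

Derivation:
Initial: x=10.0000 theta=0.2000
After 1 (propagate distance d=16): x=13.2000 theta=0.2000
Rounded to 4 decimal places: x = 13.2000, theta = 0.2000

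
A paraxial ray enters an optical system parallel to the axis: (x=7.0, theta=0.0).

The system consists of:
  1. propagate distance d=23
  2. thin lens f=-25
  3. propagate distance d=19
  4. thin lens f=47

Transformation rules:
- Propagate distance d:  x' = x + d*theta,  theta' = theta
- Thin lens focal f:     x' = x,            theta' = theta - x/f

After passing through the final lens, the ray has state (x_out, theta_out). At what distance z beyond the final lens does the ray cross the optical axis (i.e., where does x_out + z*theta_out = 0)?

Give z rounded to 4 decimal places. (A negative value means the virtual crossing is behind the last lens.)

Initial: x=7.0000 theta=0.0000
After 1 (propagate distance d=23): x=7.0000 theta=0.0000
After 2 (thin lens f=-25): x=7.0000 theta=0.2800
After 3 (propagate distance d=19): x=12.3200 theta=0.2800
After 4 (thin lens f=47): x=12.3200 theta=21/1175 (≈0.0179)
z_focus = -x_out/theta_out = -(12.3200)/(21/1175) = -2068/3 ≈ -689.3333
Rounded to 4 decimal places: z = -689.3333

Answer: -689.3333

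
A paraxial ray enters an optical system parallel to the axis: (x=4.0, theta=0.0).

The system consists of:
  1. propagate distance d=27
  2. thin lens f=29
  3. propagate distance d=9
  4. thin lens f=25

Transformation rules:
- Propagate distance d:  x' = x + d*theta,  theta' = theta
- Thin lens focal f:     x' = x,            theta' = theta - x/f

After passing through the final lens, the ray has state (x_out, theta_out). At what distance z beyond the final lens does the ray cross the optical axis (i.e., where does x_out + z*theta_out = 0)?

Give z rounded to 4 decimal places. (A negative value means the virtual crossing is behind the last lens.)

Initial: x=4.0000 theta=0.0000
After 1 (propagate distance d=27): x=4.0000 theta=0.0000
After 2 (thin lens f=29): x=4.0000 theta=-4/29 (≈-0.1379)
After 3 (propagate distance d=9): x=80/29 (≈2.7586) theta=-4/29 (≈-0.1379)
After 4 (thin lens f=25): x=80/29 (≈2.7586) theta=-36/145 (≈-0.2483)
z_focus = -x_out/theta_out = -(80/29)/(-36/145) = 100/9 ≈ 11.1111
Rounded to 4 decimal places: z = 11.1111

Answer: 11.1111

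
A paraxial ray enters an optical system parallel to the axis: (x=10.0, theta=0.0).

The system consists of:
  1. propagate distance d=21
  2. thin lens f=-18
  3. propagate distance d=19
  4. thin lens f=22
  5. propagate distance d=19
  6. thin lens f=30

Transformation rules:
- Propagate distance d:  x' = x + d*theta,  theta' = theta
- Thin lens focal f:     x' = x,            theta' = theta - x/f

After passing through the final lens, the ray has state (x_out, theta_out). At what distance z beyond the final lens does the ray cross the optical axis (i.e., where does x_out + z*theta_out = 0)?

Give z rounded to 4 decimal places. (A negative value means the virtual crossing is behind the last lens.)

Initial: x=10.0000 theta=0.0000
After 1 (propagate distance d=21): x=10.0000 theta=0.0000
After 2 (thin lens f=-18): x=10.0000 theta=5/9 (≈0.5556)
After 3 (propagate distance d=19): x=185/9 (≈20.5556) theta=5/9 (≈0.5556)
After 4 (thin lens f=22): x=185/9 (≈20.5556) theta=-25/66 (≈-0.3788)
After 5 (propagate distance d=19): x=2645/198 (≈13.3586) theta=-25/66 (≈-0.3788)
After 6 (thin lens f=30): x=2645/198 (≈13.3586) theta=-89/108 (≈-0.8241)
z_focus = -x_out/theta_out = -(2645/198)/(-89/108) = 15870/979 ≈ 16.2104
Rounded to 4 decimal places: z = 16.2104

Answer: 16.2104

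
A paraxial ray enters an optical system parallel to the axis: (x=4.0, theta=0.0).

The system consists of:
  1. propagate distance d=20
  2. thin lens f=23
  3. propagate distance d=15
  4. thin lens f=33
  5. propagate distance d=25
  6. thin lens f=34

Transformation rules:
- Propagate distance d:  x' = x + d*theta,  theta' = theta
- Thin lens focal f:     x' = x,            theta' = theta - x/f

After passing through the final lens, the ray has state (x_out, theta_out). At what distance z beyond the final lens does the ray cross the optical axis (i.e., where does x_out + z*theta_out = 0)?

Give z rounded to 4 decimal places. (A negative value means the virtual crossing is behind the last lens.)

Initial: x=4.0000 theta=0.0000
After 1 (propagate distance d=20): x=4.0000 theta=0.0000
After 2 (thin lens f=23): x=4.0000 theta=-4/23 (≈-0.1739)
After 3 (propagate distance d=15): x=32/23 (≈1.3913) theta=-4/23 (≈-0.1739)
After 4 (thin lens f=33): x=32/23 (≈1.3913) theta=-164/759 (≈-0.2161)
After 5 (propagate distance d=25): x=-3044/759 (≈-4.0105) theta=-164/759 (≈-0.2161)
After 6 (thin lens f=34): x=-3044/759 (≈-4.0105) theta=-422/4301 (≈-0.0981)
z_focus = -x_out/theta_out = -(-3044/759)/(-422/4301) = -25874/633 ≈ -40.8752
Rounded to 4 decimal places: z = -40.8752

Answer: -40.8752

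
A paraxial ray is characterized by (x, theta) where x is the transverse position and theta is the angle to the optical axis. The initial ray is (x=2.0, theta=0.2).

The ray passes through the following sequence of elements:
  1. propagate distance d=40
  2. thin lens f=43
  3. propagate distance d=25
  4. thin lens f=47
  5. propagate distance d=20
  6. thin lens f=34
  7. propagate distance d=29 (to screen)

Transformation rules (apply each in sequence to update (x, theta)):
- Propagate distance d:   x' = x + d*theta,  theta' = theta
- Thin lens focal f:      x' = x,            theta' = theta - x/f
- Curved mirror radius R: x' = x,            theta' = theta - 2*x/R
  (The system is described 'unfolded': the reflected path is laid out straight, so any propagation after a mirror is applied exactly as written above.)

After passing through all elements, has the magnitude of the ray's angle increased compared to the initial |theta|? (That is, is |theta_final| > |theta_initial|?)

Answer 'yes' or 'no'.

Initial: x=2.0000 theta=0.2000
After 1 (propagate distance d=40): x=10.0000 theta=0.2000
After 2 (thin lens f=43): x=10.0000 theta=-7/215 (≈-0.0326)
After 3 (propagate distance d=25): x=395/43 (≈9.1860) theta=-7/215 (≈-0.0326)
After 4 (thin lens f=47): x=395/43 (≈9.1860) theta=-2304/10105 (≈-0.2280)
After 5 (propagate distance d=20): x=9349/2021 (≈4.6259) theta=-2304/10105 (≈-0.2280)
After 6 (thin lens f=34): x=9349/2021 (≈4.6259) theta=-125081/343570 (≈-0.3641)
After 7 (propagate distance d=29 (to screen)): x=-2038019/343570 (≈-5.9319) theta=-125081/343570 (≈-0.3641)
|theta_initial|=0.2000 |theta_final|=125081/343570 (≈0.3641) -> increased

Answer: yes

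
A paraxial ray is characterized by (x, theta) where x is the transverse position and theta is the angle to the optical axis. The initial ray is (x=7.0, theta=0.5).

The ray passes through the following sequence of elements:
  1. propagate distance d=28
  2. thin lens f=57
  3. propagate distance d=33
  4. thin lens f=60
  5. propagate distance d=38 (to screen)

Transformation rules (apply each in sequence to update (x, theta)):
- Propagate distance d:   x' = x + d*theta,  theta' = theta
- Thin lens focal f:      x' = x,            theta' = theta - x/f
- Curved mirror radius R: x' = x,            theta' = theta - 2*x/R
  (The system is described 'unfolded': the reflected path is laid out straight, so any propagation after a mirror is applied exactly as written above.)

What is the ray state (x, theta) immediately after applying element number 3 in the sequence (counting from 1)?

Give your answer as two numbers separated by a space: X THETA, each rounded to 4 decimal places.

Answer: 25.3421 0.1316

Derivation:
Initial: x=7.0000 theta=0.5000
After 1 (propagate distance d=28): x=21.0000 theta=0.5000
After 2 (thin lens f=57): x=21.0000 theta=5/38 (≈0.1316)
After 3 (propagate distance d=33): x=963/38 (≈25.3421) theta=5/38 (≈0.1316)
Rounded to 4 decimal places: x = 25.3421, theta = 0.1316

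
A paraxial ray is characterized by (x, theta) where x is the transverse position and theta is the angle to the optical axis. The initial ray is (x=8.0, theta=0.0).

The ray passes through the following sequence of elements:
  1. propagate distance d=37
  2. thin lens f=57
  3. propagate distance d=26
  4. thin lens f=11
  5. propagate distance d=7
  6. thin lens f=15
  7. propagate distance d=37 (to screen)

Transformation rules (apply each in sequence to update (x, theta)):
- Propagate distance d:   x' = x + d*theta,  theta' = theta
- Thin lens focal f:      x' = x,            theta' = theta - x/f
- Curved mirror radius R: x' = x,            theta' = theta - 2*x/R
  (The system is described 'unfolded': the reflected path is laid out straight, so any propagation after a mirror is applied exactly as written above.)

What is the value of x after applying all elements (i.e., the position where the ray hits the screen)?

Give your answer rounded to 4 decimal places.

Answer: -20.7073

Derivation:
Initial: x=8.0000 theta=0.0000
After 1 (propagate distance d=37): x=8.0000 theta=0.0000
After 2 (thin lens f=57): x=8.0000 theta=-8/57 (≈-0.1404)
After 3 (propagate distance d=26): x=248/57 (≈4.3509) theta=-8/57 (≈-0.1404)
After 4 (thin lens f=11): x=248/57 (≈4.3509) theta=-112/209 (≈-0.5359)
After 5 (propagate distance d=7): x=376/627 (≈0.5997) theta=-112/209 (≈-0.5359)
After 6 (thin lens f=15): x=376/627 (≈0.5997) theta=-5416/9405 (≈-0.5759)
After 7 (propagate distance d=37 (to screen)): x=-194752/9405 (≈-20.7073) theta=-5416/9405 (≈-0.5759)
Rounded to 4 decimal places: x = -20.7073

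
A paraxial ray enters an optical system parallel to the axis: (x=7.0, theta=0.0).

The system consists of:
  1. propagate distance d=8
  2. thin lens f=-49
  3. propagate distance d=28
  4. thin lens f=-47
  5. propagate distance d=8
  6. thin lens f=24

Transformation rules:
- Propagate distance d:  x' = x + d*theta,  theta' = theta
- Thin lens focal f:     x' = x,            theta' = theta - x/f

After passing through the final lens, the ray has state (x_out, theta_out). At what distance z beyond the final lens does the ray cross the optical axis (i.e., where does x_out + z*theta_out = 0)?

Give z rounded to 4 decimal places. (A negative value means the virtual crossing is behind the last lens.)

Answer: 67.6844

Derivation:
Initial: x=7.0000 theta=0.0000
After 1 (propagate distance d=8): x=7.0000 theta=0.0000
After 2 (thin lens f=-49): x=7.0000 theta=1/7 (≈0.1429)
After 3 (propagate distance d=28): x=11.0000 theta=1/7 (≈0.1429)
After 4 (thin lens f=-47): x=11.0000 theta=124/329 (≈0.3769)
After 5 (propagate distance d=8): x=4611/329 (≈14.0152) theta=124/329 (≈0.3769)
After 6 (thin lens f=24): x=4611/329 (≈14.0152) theta=-545/2632 (≈-0.2071)
z_focus = -x_out/theta_out = -(4611/329)/(-545/2632) = 36888/545 ≈ 67.6844
Rounded to 4 decimal places: z = 67.6844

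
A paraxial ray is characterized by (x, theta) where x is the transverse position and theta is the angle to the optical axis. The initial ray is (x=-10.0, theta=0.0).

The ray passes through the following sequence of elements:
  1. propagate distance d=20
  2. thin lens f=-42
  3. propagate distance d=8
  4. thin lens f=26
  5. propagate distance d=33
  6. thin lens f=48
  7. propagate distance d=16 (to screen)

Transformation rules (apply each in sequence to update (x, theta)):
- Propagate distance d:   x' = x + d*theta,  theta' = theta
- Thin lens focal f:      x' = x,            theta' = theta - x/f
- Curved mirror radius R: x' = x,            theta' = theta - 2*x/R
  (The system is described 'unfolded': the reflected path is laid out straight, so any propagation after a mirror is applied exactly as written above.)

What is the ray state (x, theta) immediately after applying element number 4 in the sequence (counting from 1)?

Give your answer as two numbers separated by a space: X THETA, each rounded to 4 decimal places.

Answer: -11.9048 0.2198

Derivation:
Initial: x=-10.0000 theta=0.0000
After 1 (propagate distance d=20): x=-10.0000 theta=0.0000
After 2 (thin lens f=-42): x=-10.0000 theta=-5/21 (≈-0.2381)
After 3 (propagate distance d=8): x=-250/21 (≈-11.9048) theta=-5/21 (≈-0.2381)
After 4 (thin lens f=26): x=-250/21 (≈-11.9048) theta=20/91 (≈0.2198)
Rounded to 4 decimal places: x = -11.9048, theta = 0.2198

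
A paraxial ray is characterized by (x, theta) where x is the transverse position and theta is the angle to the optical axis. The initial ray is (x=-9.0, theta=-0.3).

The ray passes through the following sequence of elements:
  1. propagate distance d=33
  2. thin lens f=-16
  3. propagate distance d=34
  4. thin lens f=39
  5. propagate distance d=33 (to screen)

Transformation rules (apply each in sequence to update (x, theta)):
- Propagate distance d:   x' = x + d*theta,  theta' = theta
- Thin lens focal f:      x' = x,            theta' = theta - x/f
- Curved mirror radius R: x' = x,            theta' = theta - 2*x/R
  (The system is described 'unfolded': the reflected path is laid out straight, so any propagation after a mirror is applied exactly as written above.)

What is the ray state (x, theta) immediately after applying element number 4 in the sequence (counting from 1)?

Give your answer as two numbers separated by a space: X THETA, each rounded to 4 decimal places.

Answer: -69.2625 0.2947

Derivation:
Initial: x=-9.0000 theta=-0.3000
After 1 (propagate distance d=33): x=-18.9000 theta=-0.3000
After 2 (thin lens f=-16): x=-18.9000 theta=-237/160 (≈-1.4813)
After 3 (propagate distance d=34): x=-69.2625 theta=-237/160 (≈-1.4813)
After 4 (thin lens f=39): x=-69.2625 theta=613/2080 (≈0.2947)
Rounded to 4 decimal places: x = -69.2625, theta = 0.2947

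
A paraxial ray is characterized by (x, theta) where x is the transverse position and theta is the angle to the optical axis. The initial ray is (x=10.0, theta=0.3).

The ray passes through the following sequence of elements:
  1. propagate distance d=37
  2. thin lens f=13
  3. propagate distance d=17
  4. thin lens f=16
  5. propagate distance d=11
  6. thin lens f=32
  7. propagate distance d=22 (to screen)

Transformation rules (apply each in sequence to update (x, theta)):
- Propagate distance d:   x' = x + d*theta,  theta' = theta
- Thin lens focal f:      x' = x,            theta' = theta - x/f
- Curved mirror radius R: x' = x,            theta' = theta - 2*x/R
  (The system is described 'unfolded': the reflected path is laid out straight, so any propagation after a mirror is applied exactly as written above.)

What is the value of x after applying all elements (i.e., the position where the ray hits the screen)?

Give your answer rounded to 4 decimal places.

Initial: x=10.0000 theta=0.3000
After 1 (propagate distance d=37): x=21.1000 theta=0.3000
After 2 (thin lens f=13): x=21.1000 theta=-86/65 (≈-1.3231)
After 3 (propagate distance d=17): x=-181/130 (≈-1.3923) theta=-86/65 (≈-1.3231)
After 4 (thin lens f=16): x=-181/130 (≈-1.3923) theta=-2571/2080 (≈-1.2361)
After 5 (propagate distance d=11): x=-31177/2080 (≈-14.9889) theta=-2571/2080 (≈-1.2361)
After 6 (thin lens f=32): x=-31177/2080 (≈-14.9889) theta=-10219/13312 (≈-0.7677)
After 7 (propagate distance d=22 (to screen)): x=-1060877/33280 (≈-31.8773) theta=-10219/13312 (≈-0.7677)
Rounded to 4 decimal places: x = -31.8773

Answer: -31.8773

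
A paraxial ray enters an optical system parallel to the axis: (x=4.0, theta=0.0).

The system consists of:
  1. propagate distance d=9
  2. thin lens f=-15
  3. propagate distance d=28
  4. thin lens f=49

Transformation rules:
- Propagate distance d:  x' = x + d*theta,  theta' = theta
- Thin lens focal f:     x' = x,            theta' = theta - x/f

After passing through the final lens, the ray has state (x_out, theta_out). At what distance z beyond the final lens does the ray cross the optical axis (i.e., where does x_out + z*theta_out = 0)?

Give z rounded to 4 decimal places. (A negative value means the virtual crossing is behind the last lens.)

Answer: -351.1667

Derivation:
Initial: x=4.0000 theta=0.0000
After 1 (propagate distance d=9): x=4.0000 theta=0.0000
After 2 (thin lens f=-15): x=4.0000 theta=4/15 (≈0.2667)
After 3 (propagate distance d=28): x=172/15 (≈11.4667) theta=4/15 (≈0.2667)
After 4 (thin lens f=49): x=172/15 (≈11.4667) theta=8/245 (≈0.0327)
z_focus = -x_out/theta_out = -(172/15)/(8/245) = -2107/6 ≈ -351.1667
Rounded to 4 decimal places: z = -351.1667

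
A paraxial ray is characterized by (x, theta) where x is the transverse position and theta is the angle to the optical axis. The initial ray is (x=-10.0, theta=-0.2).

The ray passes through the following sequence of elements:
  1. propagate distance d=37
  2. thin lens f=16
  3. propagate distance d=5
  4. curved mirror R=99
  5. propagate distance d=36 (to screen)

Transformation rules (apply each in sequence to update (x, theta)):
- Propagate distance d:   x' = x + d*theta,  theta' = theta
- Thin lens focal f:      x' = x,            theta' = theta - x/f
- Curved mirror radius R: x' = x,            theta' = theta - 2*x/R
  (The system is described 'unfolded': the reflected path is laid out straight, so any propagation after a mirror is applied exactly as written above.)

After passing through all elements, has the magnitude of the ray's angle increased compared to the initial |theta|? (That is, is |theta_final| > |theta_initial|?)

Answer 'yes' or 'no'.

Initial: x=-10.0000 theta=-0.2000
After 1 (propagate distance d=37): x=-17.4000 theta=-0.2000
After 2 (thin lens f=16): x=-17.4000 theta=0.8875
After 3 (propagate distance d=5): x=-12.9625 theta=0.8875
After 4 (curved mirror R=99): x=-12.9625 theta=9103/7920 (≈1.1494)
After 5 (propagate distance d=36 (to screen)): x=5001/176 (≈28.4148) theta=9103/7920 (≈1.1494)
|theta_initial|=0.2000 |theta_final|=9103/7920 (≈1.1494) -> increased

Answer: yes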